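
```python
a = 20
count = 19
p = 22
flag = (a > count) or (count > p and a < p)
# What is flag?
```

Trace:
`a = 20` → a = 20
`count = 19` → count = 19
`p = 22` → p = 22
`flag = (a > count) or (count > p and a < p)` → flag = True
So flag = True

Answer: True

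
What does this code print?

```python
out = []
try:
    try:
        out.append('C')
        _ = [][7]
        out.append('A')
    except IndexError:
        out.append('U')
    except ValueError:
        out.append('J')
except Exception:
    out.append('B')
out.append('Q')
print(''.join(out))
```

Execution trace: 'C' (inner try body) → 'U' (inner except IndexError) → 'Q' (after the try/except). Output: CUQ

Answer: CUQ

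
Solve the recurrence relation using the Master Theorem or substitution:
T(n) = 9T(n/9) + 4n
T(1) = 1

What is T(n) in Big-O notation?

By Master Theorem: a=9, b=9, f(n)=4n. Since log_9(9) = 1 and f(n) = Θ(n^1), Case 2 applies. T(n) = O(n log n).

Answer: O(n log n)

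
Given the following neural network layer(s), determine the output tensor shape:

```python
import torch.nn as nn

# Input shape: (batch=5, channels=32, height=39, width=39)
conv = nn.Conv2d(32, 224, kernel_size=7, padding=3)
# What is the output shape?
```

Input: (5, 32, 39, 39) -> Output: (5, 224, 39, 39)

Answer: (5, 224, 39, 39)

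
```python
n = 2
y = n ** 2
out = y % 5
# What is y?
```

Trace:
`n = 2` → n = 2
`y = n ** 2` → y = 4
`out = y % 5` → out = 4
So y = 4

Answer: 4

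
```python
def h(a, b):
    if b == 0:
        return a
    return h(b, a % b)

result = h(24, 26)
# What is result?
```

h(24, 26) -> h(26, 24) -> h(24, 2) -> h(2, 0) -> 2

Answer: 2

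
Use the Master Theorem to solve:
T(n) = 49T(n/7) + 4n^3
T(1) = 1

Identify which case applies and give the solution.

a=49, b=7, f(n)=4n^3. log_7(49) = 2. Since c=3 > 2 and the regularity condition holds (49(n/7)^3 = (49/7^3)n^3 with 49/7^3 < 1), Case 3 applies: T(n) = Θ(f(n)) = O(n^3).

Answer: O(n^3) - Case 3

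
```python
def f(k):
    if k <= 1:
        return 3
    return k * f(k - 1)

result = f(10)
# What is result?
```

f(10) = 10 * 9 * 8 * 7 * 6 * 5 * 4 * 3 * 2 * 3 = 10886400

Answer: 10886400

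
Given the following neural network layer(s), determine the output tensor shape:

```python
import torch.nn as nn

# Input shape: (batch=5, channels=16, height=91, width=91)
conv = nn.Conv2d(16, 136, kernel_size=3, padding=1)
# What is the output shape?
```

Input: (5, 16, 91, 91) -> Output: (5, 136, 91, 91)

Answer: (5, 136, 91, 91)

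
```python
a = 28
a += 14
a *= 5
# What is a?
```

Trace:
`a = 28` → a = 28
`a += 14` → a = 42
`a *= 5` → a = 210
So a = 210

Answer: 210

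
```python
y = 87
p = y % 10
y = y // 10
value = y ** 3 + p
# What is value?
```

Trace:
`y = 87` → y = 87
`p = y % 10` → p = 7
`y = y // 10` → y = 8
`value = y ** 3 + p` → value = 519
So value = 519

Answer: 519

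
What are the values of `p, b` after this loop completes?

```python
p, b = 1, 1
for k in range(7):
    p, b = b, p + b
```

Fibonacci: after 7 iterations
`p, b` takes the values: (1, 1) → (1, 2) → (2, 3) → (3, 5) → (5, 8) → (8, 13) → (13, 21) → (21, 34)

Answer: 21, 34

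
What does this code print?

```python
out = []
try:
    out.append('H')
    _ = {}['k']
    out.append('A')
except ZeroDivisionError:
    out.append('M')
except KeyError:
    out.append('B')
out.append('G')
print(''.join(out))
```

Execution trace: 'H' (try body) → 'B' (except KeyError) → 'G' (after the try/except). Output: HBG

Answer: HBG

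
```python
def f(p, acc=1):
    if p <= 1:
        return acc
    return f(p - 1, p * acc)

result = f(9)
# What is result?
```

Accumulator trace (n, acc): (9, 1) -> (8, 9) -> (7, 72) -> (6, 504) -> (5, 3024) -> (4, 15120) -> (3, 60480) -> (2, 181440) -> (1, 362880) -> return 362880

Answer: 362880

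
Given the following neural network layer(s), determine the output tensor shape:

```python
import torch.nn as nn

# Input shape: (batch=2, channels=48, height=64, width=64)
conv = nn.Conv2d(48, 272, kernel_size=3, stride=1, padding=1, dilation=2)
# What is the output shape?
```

Input: (2, 48, 64, 64) -> Output: (2, 272, 62, 62)

Answer: (2, 272, 62, 62)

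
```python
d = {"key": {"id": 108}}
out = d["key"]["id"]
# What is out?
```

Trace:
`d = {"key": {"id": 108}}` → d = {'key': {'id': 108}}
`out = d["key"]["id"]` → out = 108
So out = 108

Answer: 108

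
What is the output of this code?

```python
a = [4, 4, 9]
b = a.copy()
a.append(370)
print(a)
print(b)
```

Key concept: list.copy() creates independent copy.
Step by step:
`a = [4, 4, 9]` → a = [4, 4, 9]
`b = a.copy()` → b = [4, 4, 9]
`a.append(370)` → a = [4, 4, 9, 370]
`print(a)` → prints [4, 4, 9, 370]
`print(b)` → prints [4, 4, 9]

Answer:
[4, 4, 9, 370]
[4, 4, 9]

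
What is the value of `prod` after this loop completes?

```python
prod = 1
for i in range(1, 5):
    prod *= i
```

4! = 24
`prod` takes the values: 1 → 2 → 6 → 24

Answer: 24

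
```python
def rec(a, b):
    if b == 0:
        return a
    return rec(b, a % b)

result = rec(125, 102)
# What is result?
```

rec(125, 102) -> rec(102, 23) -> rec(23, 10) -> rec(10, 3) -> rec(3, 1) -> rec(1, 0) -> 1

Answer: 1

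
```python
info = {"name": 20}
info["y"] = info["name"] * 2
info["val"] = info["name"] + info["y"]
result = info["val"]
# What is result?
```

Trace:
`info = {"name": 20}` → info = {'name': 20}
`info["y"] = info["name"] * 2` → info = {'name': 20, 'y': 40}
`info["val"] = info["name"] + info["y"]` → info = {'name': 20, 'y': 40, 'val': 60}
`result = info["val"]` → result = 60
So result = 60

Answer: 60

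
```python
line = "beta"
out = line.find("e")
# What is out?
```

Trace:
`line = "beta"` → line = 'beta'
`out = line.find("e")` → out = 1
So out = 1

Answer: 1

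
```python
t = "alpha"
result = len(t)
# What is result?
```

Trace:
`t = "alpha"` → t = 'alpha'
`result = len(t)` → result = 5
So result = 5

Answer: 5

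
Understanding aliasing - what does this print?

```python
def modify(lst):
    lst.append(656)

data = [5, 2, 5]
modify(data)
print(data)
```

Key concept: function modifies passed list.
Step by step:
`data = [5, 2, 5]` → data = [5, 2, 5]
`modify(data)` → data = [5, 2, 5, 656]
`print(data)` → prints [5, 2, 5, 656]

Answer: [5, 2, 5, 656]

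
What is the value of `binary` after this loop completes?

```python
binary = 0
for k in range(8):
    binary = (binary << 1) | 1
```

Build 8 consecutive 1-bits: 0b11111111
`binary` takes the values: 0 → 1 → 3 → 7 → 15 → 31 → 63 → 127 → 255

Answer: 255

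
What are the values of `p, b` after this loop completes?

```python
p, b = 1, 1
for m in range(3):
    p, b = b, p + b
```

Fibonacci: after 3 iterations
`p, b` takes the values: (1, 1) → (1, 2) → (2, 3) → (3, 5)

Answer: 3, 5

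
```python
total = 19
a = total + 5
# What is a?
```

Trace:
`total = 19` → total = 19
`a = total + 5` → a = 24
So a = 24

Answer: 24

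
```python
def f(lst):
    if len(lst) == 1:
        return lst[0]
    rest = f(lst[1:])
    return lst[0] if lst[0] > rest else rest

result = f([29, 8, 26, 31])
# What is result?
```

Recursive max over [29, 8, 26, 31] = 31

Answer: 31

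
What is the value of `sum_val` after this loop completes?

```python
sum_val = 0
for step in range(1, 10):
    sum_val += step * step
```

Sum of squares 1² to 9² = 285
`sum_val` takes the values: 0 → 1 → 5 → 14 → 30 → 55 → 91 → 140 → 204 → 285

Answer: 285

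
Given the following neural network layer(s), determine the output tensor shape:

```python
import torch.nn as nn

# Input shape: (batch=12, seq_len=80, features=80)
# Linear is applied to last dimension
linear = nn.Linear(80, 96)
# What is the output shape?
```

Input: (12, 80, 80) -> Output: (12, 80, 96)

Answer: (12, 80, 96)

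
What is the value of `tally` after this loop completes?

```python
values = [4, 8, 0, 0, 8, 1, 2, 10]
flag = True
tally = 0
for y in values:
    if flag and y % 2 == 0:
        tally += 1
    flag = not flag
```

Count even values at even positions
`tally` takes the values: 0 → 1 → 2 → 3 → 4

Answer: 4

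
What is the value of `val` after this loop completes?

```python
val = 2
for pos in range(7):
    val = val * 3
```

Multiply by 3, 7 times: 2 * 3^7 = 4374
`val` takes the values: 2 → 6 → 18 → 54 → 162 → 486 → 1458 → 4374

Answer: 4374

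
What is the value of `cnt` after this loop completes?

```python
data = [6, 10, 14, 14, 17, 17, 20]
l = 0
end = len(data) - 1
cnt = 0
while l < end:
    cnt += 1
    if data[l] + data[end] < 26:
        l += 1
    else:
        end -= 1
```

Steps to find pair summing to 26
`cnt` takes the values: 0 → 1 → 2 → 3 → 4 → 5 → 6

Answer: 6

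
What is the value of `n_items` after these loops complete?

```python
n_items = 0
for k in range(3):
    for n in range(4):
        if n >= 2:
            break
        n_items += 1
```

Inner breaks at 2, outer runs 3 times
`n_items` takes the values: 0 → 1 → 2 → 3 → 4 → 5 → 6

Answer: 6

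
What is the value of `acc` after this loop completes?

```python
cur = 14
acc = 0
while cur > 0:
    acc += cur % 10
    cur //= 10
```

Sum digits of 14
`acc` takes the values: 0 → 4 → 5

Answer: 5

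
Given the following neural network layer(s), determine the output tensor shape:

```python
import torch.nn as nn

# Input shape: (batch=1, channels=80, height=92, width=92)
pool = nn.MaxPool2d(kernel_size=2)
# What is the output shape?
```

Input: (1, 80, 92, 92) -> Output: (1, 80, 46, 46)

Answer: (1, 80, 46, 46)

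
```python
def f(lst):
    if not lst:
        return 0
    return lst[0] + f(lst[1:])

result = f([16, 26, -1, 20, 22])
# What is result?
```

16 + 26 + (-1) + 20 + 22 + 0 = 83

Answer: 83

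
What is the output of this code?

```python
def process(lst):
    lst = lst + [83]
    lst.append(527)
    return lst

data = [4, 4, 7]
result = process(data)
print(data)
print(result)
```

Key concept: rebinding parameter vs mutation.
Step by step:
`data = [4, 4, 7]` → data = [4, 4, 7]
`result = process(data)` → result = [4, 4, 7, 83, 527]
`print(data)` → prints [4, 4, 7]
`print(result)` → prints [4, 4, 7, 83, 527]

Answer:
[4, 4, 7]
[4, 4, 7, 83, 527]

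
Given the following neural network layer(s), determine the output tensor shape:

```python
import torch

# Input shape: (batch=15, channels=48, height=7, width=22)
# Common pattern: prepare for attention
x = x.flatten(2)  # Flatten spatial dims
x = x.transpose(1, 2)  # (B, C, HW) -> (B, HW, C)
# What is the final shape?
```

Input: (15, 48, 7, 22) -> after flatten(2): (15, 48, 154) -> Output: (15, 154, 48)

Answer: (15, 154, 48)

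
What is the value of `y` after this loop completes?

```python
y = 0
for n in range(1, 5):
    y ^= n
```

XOR of 1 to 4
`y` takes the values: 0 → 1 → 3 → 0 → 4

Answer: 4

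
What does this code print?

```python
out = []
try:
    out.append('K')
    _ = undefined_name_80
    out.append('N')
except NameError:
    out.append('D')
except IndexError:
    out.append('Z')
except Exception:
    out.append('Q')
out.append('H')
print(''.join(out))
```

Execution trace: 'K' (try body) → 'D' (except NameError) → 'H' (after the try/except). Output: KDH

Answer: KDH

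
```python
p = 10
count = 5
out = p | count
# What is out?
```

Trace:
`p = 10` → p = 10
`count = 5` → count = 5
`out = p | count` → out = 15
So out = 15

Answer: 15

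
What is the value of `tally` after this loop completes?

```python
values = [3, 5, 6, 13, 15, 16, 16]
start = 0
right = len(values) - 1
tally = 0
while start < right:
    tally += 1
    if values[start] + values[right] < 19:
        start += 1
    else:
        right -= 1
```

Steps to find pair summing to 19
`tally` takes the values: 0 → 1 → 2 → 3 → 4 → 5 → 6

Answer: 6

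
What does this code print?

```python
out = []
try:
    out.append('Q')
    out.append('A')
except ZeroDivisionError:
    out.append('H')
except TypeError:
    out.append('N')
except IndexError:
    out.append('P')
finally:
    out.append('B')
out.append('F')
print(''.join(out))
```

Execution trace: 'Q' (try body) → 'A' (try body, no exception) → 'B' (finally) → 'F' (after the try/except). Output: QABF

Answer: QABF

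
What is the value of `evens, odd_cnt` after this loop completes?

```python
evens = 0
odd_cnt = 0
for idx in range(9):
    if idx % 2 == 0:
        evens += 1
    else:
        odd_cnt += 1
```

Count evens and odds in range(9)
`evens, odd_cnt` takes the values: (0, 0) → (1, 0) → (1, 1) → (2, 1) → (2, 2) → (3, 2) → (3, 3) → (4, 3) → (4, 4) → (5, 4)

Answer: 5, 4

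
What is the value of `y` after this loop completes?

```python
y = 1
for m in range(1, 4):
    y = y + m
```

Start at 1, add 1 through 3
`y` takes the values: 1 → 2 → 4 → 7

Answer: 7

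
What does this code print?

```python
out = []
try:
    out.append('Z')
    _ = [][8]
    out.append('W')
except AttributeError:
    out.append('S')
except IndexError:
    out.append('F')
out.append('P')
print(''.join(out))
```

Execution trace: 'Z' (try body) → 'F' (except IndexError) → 'P' (after the try/except). Output: ZFP

Answer: ZFP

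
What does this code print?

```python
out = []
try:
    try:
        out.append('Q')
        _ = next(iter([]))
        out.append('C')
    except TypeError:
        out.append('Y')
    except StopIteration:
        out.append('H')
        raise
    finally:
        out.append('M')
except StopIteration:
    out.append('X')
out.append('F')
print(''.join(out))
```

Execution trace: 'Q' (inner try body) → 'H' (inner except StopIteration) → 'M' (inner finally) → 'X' (outer except StopIteration) → 'F' (after the try/except). Output: QHMXF

Answer: QHMXF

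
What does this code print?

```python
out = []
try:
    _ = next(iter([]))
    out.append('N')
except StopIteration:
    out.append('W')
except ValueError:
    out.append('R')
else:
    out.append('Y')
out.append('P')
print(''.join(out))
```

Execution trace: 'W' (except StopIteration) → 'P' (after the try/except). Output: WP

Answer: WP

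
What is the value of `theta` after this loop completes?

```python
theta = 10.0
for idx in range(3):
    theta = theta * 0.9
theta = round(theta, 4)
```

Exponential decay: 10.0 * 0.9^3
`theta` takes the values: 10.0 → 9.0 → 8.1 → 7.29

Answer: 7.29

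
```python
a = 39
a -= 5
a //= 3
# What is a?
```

Trace:
`a = 39` → a = 39
`a -= 5` → a = 34
`a //= 3` → a = 11
So a = 11

Answer: 11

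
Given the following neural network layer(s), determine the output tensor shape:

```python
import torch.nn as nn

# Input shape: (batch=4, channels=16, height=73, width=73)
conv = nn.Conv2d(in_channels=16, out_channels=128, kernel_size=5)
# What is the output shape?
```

Input: (4, 16, 73, 73) -> Output: (4, 128, 69, 69)

Answer: (4, 128, 69, 69)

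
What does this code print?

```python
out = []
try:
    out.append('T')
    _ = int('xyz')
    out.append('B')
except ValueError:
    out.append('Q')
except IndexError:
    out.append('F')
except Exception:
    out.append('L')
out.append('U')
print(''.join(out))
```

Execution trace: 'T' (try body) → 'Q' (except ValueError) → 'U' (after the try/except). Output: TQU

Answer: TQU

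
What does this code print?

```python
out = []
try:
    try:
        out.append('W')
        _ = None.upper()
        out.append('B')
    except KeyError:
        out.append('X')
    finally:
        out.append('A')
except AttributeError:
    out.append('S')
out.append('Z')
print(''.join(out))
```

Execution trace: 'W' (inner try body) → 'A' (inner finally) → 'S' (outer except AttributeError) → 'Z' (after the try/except). Output: WASZ

Answer: WASZ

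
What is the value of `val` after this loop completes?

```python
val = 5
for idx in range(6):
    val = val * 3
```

Multiply by 3, 6 times: 5 * 3^6 = 3645
`val` takes the values: 5 → 15 → 45 → 135 → 405 → 1215 → 3645

Answer: 3645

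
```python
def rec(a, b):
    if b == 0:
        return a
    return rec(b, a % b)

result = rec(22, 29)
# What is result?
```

rec(22, 29) -> rec(29, 22) -> rec(22, 7) -> rec(7, 1) -> rec(1, 0) -> 1

Answer: 1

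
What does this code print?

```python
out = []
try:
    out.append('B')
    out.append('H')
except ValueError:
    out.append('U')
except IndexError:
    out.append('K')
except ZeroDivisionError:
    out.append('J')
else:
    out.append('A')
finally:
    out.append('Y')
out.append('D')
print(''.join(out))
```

Execution trace: 'B' (try body) → 'H' (try body, no exception) → 'A' (else) → 'Y' (finally) → 'D' (after the try/except). Output: BHAYD

Answer: BHAYD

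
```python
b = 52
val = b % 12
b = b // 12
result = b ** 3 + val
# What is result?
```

Trace:
`b = 52` → b = 52
`val = b % 12` → val = 4
`b = b // 12` → b = 4
`result = b ** 3 + val` → result = 68
So result = 68

Answer: 68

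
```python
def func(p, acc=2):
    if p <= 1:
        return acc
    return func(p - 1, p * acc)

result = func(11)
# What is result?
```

Accumulator trace (n, acc): (11, 2) -> (10, 22) -> (9, 220) -> (8, 1980) -> (7, 15840) -> (6, 110880) -> (5, 665280) -> (4, 3326400) -> (3, 13305600) -> (2, 39916800) -> (1, 79833600) -> return 79833600

Answer: 79833600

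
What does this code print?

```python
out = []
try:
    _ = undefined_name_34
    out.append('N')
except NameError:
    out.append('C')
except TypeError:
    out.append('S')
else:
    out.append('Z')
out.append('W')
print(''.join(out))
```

Execution trace: 'C' (except NameError) → 'W' (after the try/except). Output: CW

Answer: CW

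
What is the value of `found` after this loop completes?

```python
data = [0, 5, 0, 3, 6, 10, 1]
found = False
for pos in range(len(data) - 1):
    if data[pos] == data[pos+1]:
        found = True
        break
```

Check consecutive duplicates in [0, 5, 0, 3, 6, 10, 1]
`found` takes the values: False

Answer: False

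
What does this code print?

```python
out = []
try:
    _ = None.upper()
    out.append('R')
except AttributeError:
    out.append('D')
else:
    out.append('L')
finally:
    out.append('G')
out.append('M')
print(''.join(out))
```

Execution trace: 'D' (except AttributeError) → 'G' (finally) → 'M' (after the try/except). Output: DGM

Answer: DGM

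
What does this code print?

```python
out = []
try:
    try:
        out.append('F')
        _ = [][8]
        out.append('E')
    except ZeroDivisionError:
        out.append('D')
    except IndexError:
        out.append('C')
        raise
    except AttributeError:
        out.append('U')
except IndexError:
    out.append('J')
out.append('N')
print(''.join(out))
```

Execution trace: 'F' (inner try body) → 'C' (inner except IndexError) → 'J' (outer except IndexError) → 'N' (after the try/except). Output: FCJN

Answer: FCJN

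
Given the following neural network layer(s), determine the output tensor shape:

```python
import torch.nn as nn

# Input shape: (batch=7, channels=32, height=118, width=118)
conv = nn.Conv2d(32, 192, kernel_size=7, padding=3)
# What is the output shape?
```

Input: (7, 32, 118, 118) -> Output: (7, 192, 118, 118)

Answer: (7, 192, 118, 118)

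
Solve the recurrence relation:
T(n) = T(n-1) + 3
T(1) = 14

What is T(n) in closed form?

Unrolling: T(n) = T(1) + 3·(n-1) = 14 + 3(n-1) = 3n + 11.

Answer: T(n) = 3n + 11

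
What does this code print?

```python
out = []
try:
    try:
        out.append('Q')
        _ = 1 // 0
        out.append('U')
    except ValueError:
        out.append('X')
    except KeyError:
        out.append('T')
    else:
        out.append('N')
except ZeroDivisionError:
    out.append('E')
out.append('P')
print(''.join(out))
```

Execution trace: 'Q' (try body) → 'E' (outer except ZeroDivisionError) → 'P' (after the try/except). Output: QEP

Answer: QEP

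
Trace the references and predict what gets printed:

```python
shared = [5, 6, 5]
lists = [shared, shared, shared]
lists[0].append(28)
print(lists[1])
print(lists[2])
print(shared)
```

Key concept: list of same reference.
Step by step:
`shared = [5, 6, 5]` → shared = [5, 6, 5]
`lists = [shared, shared, shared]` → lists = [[5, 6, 5], [5, 6, 5], [5, 6, 5]]
`lists[0].append(28)` → shared = [5, 6, 5, 28]; lists = [[5, 6, 5, 28], [5, 6, 5, 28], [5, 6, 5, 28]]
`print(lists[1])` → prints [5, 6, 5, 28]
`print(lists[2])` → prints [5, 6, 5, 28]
`print(shared)` → prints [5, 6, 5, 28]

Answer:
[5, 6, 5, 28]
[5, 6, 5, 28]
[5, 6, 5, 28]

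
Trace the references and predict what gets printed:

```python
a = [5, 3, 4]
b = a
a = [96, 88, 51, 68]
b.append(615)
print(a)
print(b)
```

Key concept: rebinding vs mutation: a is rebound to a new list, b still points at the original.
Step by step:
`a = [5, 3, 4]` → a = [5, 3, 4]
`b = a` → b = [5, 3, 4] (same object as a)
`a = [96, 88, 51, 68]` → a = [96, 88, 51, 68]
`b.append(615)` → b = [5, 3, 4, 615]
`print(a)` → prints [96, 88, 51, 68]
`print(b)` → prints [5, 3, 4, 615]

Answer:
[96, 88, 51, 68]
[5, 3, 4, 615]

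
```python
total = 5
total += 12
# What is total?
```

Trace:
`total = 5` → total = 5
`total += 12` → total = 17
So total = 17

Answer: 17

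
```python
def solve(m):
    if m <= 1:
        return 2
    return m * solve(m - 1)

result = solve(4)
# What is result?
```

solve(4) = 4 * 3 * 2 * 2 = 48

Answer: 48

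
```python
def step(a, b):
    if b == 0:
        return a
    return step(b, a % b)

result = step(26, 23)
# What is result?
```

step(26, 23) -> step(23, 3) -> step(3, 2) -> step(2, 1) -> step(1, 0) -> 1

Answer: 1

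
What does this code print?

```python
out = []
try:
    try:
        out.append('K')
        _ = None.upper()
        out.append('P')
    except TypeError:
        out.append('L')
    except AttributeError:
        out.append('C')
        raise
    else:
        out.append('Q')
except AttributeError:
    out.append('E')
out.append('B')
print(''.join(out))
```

Execution trace: 'K' (inner try body) → 'C' (inner except AttributeError) → 'E' (outer except AttributeError) → 'B' (after the try/except). Output: KCEB

Answer: KCEB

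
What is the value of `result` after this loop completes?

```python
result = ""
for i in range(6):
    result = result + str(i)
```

Concatenate digits 0 to 5
`result` takes the values: "" → "0" → "01" → "012" → "0123" → "01234" → "012345"

Answer: "012345"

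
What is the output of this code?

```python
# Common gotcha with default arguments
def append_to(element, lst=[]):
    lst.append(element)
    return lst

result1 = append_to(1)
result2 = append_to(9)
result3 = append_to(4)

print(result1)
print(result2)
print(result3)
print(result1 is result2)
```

Key concept: mutable default argument gotcha.
Step by step:
`result1 = append_to(1)` → result1 = [1]
`result2 = append_to(9)` → result1 = [1, 9] (same object as result2); result2 = [1, 9] (same object as result1)
`result3 = append_to(4)` → result1 = [1, 9, 4] (same object as result2, result3); result2 = [1, 9, 4] (same object as result1, result3); result3 = [1, 9, 4] (same object as result1, result2)
`print(result1)` → prints [1, 9, 4]
`print(result2)` → prints [1, 9, 4]
`print(result3)` → prints [1, 9, 4]
`print(result1 is result2)` → prints True

Answer:
[1, 9, 4]
[1, 9, 4]
[1, 9, 4]
True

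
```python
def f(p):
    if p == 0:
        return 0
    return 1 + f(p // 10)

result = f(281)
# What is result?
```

Count of digits of 281: 3

Answer: 3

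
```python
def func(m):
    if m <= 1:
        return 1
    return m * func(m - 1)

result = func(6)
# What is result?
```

func(6) = 6 * 5 * 4 * 3 * 2 * 1 = 720

Answer: 720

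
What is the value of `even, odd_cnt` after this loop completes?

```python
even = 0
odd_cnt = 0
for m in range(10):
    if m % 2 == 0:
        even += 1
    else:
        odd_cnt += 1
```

Count evens and odds in range(10)
`even, odd_cnt` takes the values: (0, 0) → (1, 0) → (1, 1) → (2, 1) → (2, 2) → (3, 2) → (3, 3) → (4, 3) → (4, 4) → (5, 4) → (5, 5)

Answer: 5, 5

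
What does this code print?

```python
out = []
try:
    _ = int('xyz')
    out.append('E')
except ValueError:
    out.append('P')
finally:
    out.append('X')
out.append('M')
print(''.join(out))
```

Execution trace: 'P' (except ValueError) → 'X' (finally) → 'M' (after the try/except). Output: PXM

Answer: PXM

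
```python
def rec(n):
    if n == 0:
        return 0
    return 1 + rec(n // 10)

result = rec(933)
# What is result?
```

Count of digits of 933: 3

Answer: 3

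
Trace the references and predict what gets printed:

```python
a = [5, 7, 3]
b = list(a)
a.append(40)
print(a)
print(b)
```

Key concept: list() constructor creates copy.
Step by step:
`a = [5, 7, 3]` → a = [5, 7, 3]
`b = list(a)` → b = [5, 7, 3]
`a.append(40)` → a = [5, 7, 3, 40]
`print(a)` → prints [5, 7, 3, 40]
`print(b)` → prints [5, 7, 3]

Answer:
[5, 7, 3, 40]
[5, 7, 3]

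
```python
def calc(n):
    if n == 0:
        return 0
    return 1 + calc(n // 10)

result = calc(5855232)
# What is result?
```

Count of digits of 5855232: 7

Answer: 7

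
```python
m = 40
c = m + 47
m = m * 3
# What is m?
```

Trace:
`m = 40` → m = 40
`c = m + 47` → c = 87
`m = m * 3` → m = 120
So m = 120

Answer: 120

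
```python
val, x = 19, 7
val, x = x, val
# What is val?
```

Trace:
`val, x = 19, 7` → val = 19; x = 7
`val, x = x, val` → val = 7; x = 19
So val = 7

Answer: 7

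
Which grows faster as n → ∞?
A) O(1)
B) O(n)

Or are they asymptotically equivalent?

O(1) vs O(n): Higher order terms dominate.

Answer: B) O(n) grows faster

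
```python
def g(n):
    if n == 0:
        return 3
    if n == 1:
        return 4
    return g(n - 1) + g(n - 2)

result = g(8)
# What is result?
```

Build up from base cases: g(0)=3, g(1)=4, g(2)=7, g(3)=11, g(4)=18, g(5)=29, g(6)=47, ..., g(8)=123

Answer: 123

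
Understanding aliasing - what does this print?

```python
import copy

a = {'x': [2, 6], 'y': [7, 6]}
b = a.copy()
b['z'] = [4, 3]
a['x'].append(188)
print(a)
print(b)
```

Key concept: shallow copy of dict with mutable values.
Step by step:
`a = {'x': [2, 6], 'y': [7, 6]}` → a = {'x': [2, 6], 'y': [7, 6]}
`b = a.copy()` → b = {'x': [2, 6], 'y': [7, 6]}
`b['z'] = [4, 3]` → b = {'x': [2, 6], 'y': [7, 6], 'z': [4, 3]}
`a['x'].append(188)` → a = {'x': [2, 6, 188], 'y': [7, 6]}; b = {'x': [2, 6, 188], 'y': [7, 6], 'z': [4, 3]}
`print(a)` → prints {'x': [2, 6, 188], 'y': [7, 6]}
`print(b)` → prints {'x': [2, 6, 188], 'y': [7, 6], 'z': [4, 3]}

Answer:
{'x': [2, 6, 188], 'y': [7, 6]}
{'x': [2, 6, 188], 'y': [7, 6], 'z': [4, 3]}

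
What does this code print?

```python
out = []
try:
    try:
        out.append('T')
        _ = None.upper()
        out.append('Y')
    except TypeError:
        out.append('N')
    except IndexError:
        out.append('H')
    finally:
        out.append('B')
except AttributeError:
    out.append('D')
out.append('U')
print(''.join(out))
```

Execution trace: 'T' (inner try body) → 'B' (inner finally) → 'D' (outer except AttributeError) → 'U' (after the try/except). Output: TBDU

Answer: TBDU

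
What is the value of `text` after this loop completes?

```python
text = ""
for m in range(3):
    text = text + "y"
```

Repeat 'y' 3 times
`text` takes the values: "" → "y" → "yy" → "yyy"

Answer: "yyy"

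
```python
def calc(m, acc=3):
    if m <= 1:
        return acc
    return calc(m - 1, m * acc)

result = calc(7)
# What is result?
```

Accumulator trace (n, acc): (7, 3) -> (6, 21) -> (5, 126) -> (4, 630) -> (3, 2520) -> (2, 7560) -> (1, 15120) -> return 15120

Answer: 15120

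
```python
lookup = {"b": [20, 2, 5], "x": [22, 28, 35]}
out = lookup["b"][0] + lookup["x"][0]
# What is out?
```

Trace:
`lookup = {"b": [20, 2, 5], "x": [22, 28, 35]}` → lookup = {'b': [20, 2, 5], 'x': [22, 28, 35]}
`out = lookup["b"][0] + lookup["x"][0]` → out = 42
So out = 42

Answer: 42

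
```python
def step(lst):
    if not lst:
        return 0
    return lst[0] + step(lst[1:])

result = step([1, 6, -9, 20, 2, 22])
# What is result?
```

1 + 6 + (-9) + 20 + 2 + 22 + 0 = 42

Answer: 42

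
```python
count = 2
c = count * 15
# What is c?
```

Trace:
`count = 2` → count = 2
`c = count * 15` → c = 30
So c = 30

Answer: 30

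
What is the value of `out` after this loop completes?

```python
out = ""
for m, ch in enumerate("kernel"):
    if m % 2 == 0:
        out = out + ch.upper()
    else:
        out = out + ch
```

Uppercase even positions in 'kernel'
`out` takes the values: "" → "K" → "Ke" → "KeR" → "KeRn" → "KeRnE" → "KeRnEl"

Answer: "KeRnEl"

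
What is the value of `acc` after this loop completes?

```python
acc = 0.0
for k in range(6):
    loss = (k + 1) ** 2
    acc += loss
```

Sum of squared losses 1² + 2² + ... + 6²
`acc` takes the values: 0.0 → 1.0 → 5.0 → 14.0 → 30.0 → 55.0 → 91.0

Answer: 91.0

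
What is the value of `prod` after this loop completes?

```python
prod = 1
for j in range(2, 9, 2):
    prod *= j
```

Product of even numbers 2 to 8
`prod` takes the values: 1 → 2 → 8 → 48 → 384

Answer: 384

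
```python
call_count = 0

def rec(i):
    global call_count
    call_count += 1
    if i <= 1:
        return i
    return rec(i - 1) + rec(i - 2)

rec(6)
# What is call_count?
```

Calls(i) = 1 + Calls(i-1) + Calls(i-2); Calls(0)=Calls(1)=1. For i=6 this gives 25.

Answer: 25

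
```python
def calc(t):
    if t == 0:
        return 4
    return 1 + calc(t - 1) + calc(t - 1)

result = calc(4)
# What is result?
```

calc(t) = 1 + 2·calc(t-1), calc(0)=4. Closed form: (4+1)·2^4 - 1 = 79.

Answer: 79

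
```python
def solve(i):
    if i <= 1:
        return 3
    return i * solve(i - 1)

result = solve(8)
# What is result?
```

solve(8) = 8 * 7 * 6 * 5 * 4 * 3 * 2 * 3 = 120960

Answer: 120960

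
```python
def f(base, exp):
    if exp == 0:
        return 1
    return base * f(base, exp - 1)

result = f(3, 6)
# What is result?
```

f(3, 6) = 3 * 3 * 3 * 3 * 3 * 3 = 729

Answer: 729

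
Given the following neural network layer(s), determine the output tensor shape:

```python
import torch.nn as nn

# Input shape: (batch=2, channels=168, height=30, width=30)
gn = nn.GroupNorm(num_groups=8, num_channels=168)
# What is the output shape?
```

Input: (2, 168, 30, 30) -> Output: (2, 168, 30, 30)

Answer: (2, 168, 30, 30)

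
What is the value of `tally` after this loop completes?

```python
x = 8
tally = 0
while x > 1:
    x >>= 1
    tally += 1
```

Count right shifts until 1
`tally` takes the values: 0 → 1 → 2 → 3

Answer: 3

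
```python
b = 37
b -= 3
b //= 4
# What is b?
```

Trace:
`b = 37` → b = 37
`b -= 3` → b = 34
`b //= 4` → b = 8
So b = 8

Answer: 8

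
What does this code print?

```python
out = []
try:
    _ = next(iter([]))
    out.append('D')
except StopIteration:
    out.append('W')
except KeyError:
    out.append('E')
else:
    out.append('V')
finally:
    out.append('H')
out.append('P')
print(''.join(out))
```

Execution trace: 'W' (except StopIteration) → 'H' (finally) → 'P' (after the try/except). Output: WHP

Answer: WHP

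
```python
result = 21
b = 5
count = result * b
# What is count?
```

Trace:
`result = 21` → result = 21
`b = 5` → b = 5
`count = result * b` → count = 105
So count = 105

Answer: 105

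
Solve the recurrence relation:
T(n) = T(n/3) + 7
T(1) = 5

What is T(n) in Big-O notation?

Each step divides n by 3 and adds 7. After log_3(n) steps we reach T(1)=5. So T(n) = 7·log_3(n) + 5 = O(log n).

Answer: O(log n)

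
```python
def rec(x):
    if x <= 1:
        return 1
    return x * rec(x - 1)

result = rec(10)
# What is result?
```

rec(10) = 10 * 9 * 8 * 7 * 6 * 5 * 4 * 3 * 2 * 1 = 3628800

Answer: 3628800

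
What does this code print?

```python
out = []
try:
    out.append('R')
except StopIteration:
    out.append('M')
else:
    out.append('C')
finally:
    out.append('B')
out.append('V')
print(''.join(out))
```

Execution trace: 'R' (try body, no exception) → 'C' (else) → 'B' (finally) → 'V' (after the try/except). Output: RCBV

Answer: RCBV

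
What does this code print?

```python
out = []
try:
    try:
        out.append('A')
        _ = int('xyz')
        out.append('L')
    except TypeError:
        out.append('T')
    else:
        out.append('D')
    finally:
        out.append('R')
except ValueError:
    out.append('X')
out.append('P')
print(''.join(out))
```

Execution trace: 'A' (inner try body) → 'R' (inner finally) → 'X' (outer except ValueError) → 'P' (after the try/except). Output: ARXP

Answer: ARXP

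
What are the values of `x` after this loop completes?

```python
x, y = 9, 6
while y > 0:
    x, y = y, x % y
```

GCD of 9 and 6
`x` takes the values: 9 → 6 → 3

Answer: 3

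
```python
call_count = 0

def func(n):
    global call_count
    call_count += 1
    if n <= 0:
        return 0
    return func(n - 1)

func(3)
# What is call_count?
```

Linear recursion stepping by 1: 4 calls from n=3 down to ≤0.

Answer: 4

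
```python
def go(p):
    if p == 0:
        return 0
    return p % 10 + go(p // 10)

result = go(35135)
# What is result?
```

Sum of digits of 35135: 5 + 3 + 1 + 5 + 3 = 17

Answer: 17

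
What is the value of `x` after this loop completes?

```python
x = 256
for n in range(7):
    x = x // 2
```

Halve 7 times: 256 // 2^7 = 2
`x` takes the values: 256 → 128 → 64 → 32 → 16 → 8 → 4 → 2

Answer: 2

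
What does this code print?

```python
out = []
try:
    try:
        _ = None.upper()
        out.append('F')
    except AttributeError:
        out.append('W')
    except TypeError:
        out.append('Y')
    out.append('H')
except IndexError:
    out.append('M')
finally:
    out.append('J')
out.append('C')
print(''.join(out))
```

Execution trace: 'W' (inner except AttributeError) → 'H' (try body, no exception) → 'J' (finally) → 'C' (after the try/except). Output: WHJC

Answer: WHJC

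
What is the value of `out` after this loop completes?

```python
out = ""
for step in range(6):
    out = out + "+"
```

Repeat '+' 6 times
`out` takes the values: "" → "+" → "++" → "+++" → "++++" → "+++++" → "++++++"

Answer: "++++++"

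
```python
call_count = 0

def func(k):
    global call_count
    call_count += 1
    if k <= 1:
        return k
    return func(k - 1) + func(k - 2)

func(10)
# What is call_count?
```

Calls(k) = 1 + Calls(k-1) + Calls(k-2); Calls(0)=Calls(1)=1. For k=10 this gives 177.

Answer: 177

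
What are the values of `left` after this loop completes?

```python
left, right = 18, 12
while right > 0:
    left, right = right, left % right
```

GCD of 18 and 12
`left` takes the values: 18 → 12 → 6

Answer: 6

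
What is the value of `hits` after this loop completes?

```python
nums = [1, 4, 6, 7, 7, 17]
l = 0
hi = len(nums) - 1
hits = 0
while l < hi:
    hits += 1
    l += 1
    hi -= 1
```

Iterations until pointers meet (list length 6)
`hits` takes the values: 0 → 1 → 2 → 3

Answer: 3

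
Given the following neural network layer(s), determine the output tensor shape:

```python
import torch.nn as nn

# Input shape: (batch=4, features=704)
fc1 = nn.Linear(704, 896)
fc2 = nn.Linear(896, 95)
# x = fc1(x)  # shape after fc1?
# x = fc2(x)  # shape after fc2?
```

Input: (4, 704) -> after fc1: (4, 896) -> Output: (4, 95)

Answer: (4, 95)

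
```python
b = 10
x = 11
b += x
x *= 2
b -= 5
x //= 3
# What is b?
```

Trace:
`b = 10` → b = 10
`x = 11` → x = 11
`b += x` → b = 21
`x *= 2` → x = 22
`b -= 5` → b = 16
`x //= 3` → x = 7
So b = 16

Answer: 16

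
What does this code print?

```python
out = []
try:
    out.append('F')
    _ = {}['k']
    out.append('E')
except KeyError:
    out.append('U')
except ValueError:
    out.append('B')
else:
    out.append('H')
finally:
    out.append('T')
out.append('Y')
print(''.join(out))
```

Execution trace: 'F' (try body) → 'U' (except KeyError) → 'T' (finally) → 'Y' (after the try/except). Output: FUTY

Answer: FUTY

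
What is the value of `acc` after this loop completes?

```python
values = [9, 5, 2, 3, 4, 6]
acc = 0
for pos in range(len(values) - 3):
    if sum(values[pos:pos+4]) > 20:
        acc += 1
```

Count windows with sum > 20
`acc` takes the values: 0

Answer: 0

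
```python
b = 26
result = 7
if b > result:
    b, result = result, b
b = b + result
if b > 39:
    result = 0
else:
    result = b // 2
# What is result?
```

Trace:
`b = 26` → b = 26
`result = 7` → result = 7
`if b > result: ...` → b > result is True → b = 7; result = 26
`b = b + result` → b = 33
`if b > 39: ...` → b > 39 is False, take else branch → result = 16
So result = 16

Answer: 16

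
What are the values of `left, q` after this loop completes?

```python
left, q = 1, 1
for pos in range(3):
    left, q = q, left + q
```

Fibonacci: after 3 iterations
`left, q` takes the values: (1, 1) → (1, 2) → (2, 3) → (3, 5)

Answer: 3, 5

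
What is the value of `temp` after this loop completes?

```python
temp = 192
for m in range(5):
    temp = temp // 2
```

Halve 5 times: 192 // 2^5 = 6
`temp` takes the values: 192 → 96 → 48 → 24 → 12 → 6

Answer: 6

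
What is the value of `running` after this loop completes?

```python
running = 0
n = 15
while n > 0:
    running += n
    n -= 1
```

Sum 15 down to 1
`running` takes the values: 0 → 15 → 29 → 42 → 54 → 65 → 75 → 84 → 92 → 99 → 105 → 110 → 114 → 117 → 119 → 120

Answer: 120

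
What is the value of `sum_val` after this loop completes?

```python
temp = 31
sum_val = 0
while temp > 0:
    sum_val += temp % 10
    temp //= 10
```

Sum digits of 31
`sum_val` takes the values: 0 → 1 → 4

Answer: 4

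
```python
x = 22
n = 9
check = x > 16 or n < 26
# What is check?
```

Trace:
`x = 22` → x = 22
`n = 9` → n = 9
`check = x > 16 or n < 26` → check = True
So check = True

Answer: True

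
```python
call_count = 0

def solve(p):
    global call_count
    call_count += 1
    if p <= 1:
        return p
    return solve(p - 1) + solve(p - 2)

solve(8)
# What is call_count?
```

Calls(p) = 1 + Calls(p-1) + Calls(p-2); Calls(0)=Calls(1)=1. For p=8 this gives 67.

Answer: 67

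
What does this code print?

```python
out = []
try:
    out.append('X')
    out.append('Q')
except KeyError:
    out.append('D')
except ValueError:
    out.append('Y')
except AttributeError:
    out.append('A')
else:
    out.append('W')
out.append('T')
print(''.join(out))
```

Execution trace: 'X' (try body) → 'Q' (try body, no exception) → 'W' (else) → 'T' (after the try/except). Output: XQWT

Answer: XQWT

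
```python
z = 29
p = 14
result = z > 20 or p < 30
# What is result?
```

Trace:
`z = 29` → z = 29
`p = 14` → p = 14
`result = z > 20 or p < 30` → result = True
So result = True

Answer: True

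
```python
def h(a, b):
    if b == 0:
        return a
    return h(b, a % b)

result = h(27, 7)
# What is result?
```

h(27, 7) -> h(7, 6) -> h(6, 1) -> h(1, 0) -> 1

Answer: 1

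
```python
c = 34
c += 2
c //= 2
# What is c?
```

Trace:
`c = 34` → c = 34
`c += 2` → c = 36
`c //= 2` → c = 18
So c = 18

Answer: 18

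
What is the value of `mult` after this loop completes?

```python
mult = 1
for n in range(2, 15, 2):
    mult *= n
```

Product of even numbers 2 to 14
`mult` takes the values: 1 → 2 → 8 → 48 → 384 → 3840 → 46080 → 645120

Answer: 645120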